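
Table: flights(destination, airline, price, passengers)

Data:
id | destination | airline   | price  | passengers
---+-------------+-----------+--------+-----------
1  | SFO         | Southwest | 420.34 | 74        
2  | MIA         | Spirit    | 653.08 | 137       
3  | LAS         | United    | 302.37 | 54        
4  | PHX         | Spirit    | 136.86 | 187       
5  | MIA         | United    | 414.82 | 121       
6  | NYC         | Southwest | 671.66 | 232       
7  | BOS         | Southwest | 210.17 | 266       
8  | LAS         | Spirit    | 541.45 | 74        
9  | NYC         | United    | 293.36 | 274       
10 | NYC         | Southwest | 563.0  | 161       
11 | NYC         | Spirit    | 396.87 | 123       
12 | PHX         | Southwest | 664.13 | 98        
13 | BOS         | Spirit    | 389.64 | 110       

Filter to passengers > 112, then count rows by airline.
SELECT airline, COUNT(*)
FROM flights
WHERE passengers > 112
GROUP BY airline

Note: WHERE filters rows before grouping.

Result:
  Southwest: 3
  Spirit: 3
  United: 2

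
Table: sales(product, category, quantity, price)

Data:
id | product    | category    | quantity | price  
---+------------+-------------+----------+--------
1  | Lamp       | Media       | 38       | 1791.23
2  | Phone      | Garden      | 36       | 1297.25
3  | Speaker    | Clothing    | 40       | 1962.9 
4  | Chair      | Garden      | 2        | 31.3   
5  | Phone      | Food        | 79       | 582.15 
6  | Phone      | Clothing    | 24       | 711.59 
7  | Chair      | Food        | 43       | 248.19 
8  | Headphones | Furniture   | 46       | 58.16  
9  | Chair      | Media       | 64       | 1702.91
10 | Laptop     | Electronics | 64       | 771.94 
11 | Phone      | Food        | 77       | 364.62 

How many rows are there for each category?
SELECT category, COUNT(*) as count
FROM sales
GROUP BY category

Result:
  Clothing: 2
  Electronics: 1
  Food: 3
  Furniture: 1
  Garden: 2
  Media: 2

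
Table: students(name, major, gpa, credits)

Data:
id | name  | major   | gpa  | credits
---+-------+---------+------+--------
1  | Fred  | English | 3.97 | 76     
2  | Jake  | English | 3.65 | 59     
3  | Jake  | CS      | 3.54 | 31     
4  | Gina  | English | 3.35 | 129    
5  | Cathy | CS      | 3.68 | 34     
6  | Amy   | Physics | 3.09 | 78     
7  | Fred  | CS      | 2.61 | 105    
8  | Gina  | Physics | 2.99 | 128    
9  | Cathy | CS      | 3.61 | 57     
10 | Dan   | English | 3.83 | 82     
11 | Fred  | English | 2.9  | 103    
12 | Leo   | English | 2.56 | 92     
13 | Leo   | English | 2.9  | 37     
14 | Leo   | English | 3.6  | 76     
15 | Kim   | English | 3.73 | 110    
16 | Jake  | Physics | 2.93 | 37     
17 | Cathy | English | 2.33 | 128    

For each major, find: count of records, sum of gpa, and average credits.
SELECT major,
       COUNT(*) as cnt,
       SUM(gpa) as total_gpa,
       AVG(credits) as avg_credits
FROM students
GROUP BY major

Result:
  CS: 4 records, 13.44 total gpa, 56.75 avg credits
  English: 10 records, 32.82 total gpa, 89.20 avg credits
  Physics: 3 records, 9.01 total gpa, 81.00 avg credits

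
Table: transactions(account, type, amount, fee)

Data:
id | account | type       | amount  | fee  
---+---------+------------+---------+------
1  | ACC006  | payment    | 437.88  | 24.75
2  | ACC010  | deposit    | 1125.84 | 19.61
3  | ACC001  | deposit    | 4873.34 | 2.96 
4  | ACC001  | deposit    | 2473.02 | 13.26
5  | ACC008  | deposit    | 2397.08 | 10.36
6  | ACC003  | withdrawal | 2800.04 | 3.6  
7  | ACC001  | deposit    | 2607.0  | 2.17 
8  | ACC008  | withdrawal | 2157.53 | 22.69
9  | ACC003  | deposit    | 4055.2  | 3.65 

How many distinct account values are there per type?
SELECT type, COUNT(DISTINCT account)
FROM transactions
GROUP BY type

Result:
  deposit: 4 distinct
  payment: 1 distinct
  withdrawal: 2 distinct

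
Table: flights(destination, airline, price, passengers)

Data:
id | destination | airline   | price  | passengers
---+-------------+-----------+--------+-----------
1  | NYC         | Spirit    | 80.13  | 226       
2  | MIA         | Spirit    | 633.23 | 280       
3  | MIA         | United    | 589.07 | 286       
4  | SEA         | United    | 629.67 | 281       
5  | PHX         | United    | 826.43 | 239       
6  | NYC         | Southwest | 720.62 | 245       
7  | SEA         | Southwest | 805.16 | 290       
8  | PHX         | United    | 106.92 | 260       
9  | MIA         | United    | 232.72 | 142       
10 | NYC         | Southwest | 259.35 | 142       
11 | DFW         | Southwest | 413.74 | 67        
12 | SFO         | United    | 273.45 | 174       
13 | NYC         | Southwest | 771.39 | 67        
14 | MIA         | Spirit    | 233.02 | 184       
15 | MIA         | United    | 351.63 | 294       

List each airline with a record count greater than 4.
SELECT airline, COUNT(*) as cnt
FROM flights
GROUP BY airline
HAVING COUNT(*) > 4

Result:
  Southwest: 5
  United: 7

Note: HAVING filters groups after aggregation, WHERE filters rows before.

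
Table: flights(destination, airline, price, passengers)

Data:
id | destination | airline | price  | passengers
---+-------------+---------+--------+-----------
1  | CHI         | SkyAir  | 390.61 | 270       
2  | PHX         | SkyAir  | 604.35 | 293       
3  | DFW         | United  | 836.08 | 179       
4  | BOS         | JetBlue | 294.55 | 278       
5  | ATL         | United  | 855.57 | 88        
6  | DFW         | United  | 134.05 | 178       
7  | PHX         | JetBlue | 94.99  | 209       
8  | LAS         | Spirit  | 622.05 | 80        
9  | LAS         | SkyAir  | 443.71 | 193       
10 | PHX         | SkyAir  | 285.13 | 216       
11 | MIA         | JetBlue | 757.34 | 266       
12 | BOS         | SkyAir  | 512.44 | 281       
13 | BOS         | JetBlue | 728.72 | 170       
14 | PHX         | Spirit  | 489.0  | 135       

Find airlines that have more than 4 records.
SELECT airline, COUNT(*) as cnt
FROM flights
GROUP BY airline
HAVING COUNT(*) > 4

Result:
  SkyAir: 5

Note: HAVING filters groups after aggregation, WHERE filters rows before.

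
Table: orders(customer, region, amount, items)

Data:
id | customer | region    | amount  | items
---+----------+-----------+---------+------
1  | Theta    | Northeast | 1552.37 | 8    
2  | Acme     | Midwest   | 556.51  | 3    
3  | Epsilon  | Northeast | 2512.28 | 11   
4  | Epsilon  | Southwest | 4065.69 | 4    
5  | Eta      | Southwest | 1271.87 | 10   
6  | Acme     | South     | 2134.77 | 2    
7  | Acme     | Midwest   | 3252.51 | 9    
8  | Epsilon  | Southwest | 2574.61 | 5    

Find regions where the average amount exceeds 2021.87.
SELECT region, AVG(amount)
FROM orders
GROUP BY region
HAVING AVG(amount) > 2021.87

Result:
  Northeast: avg=2032.33
  South: avg=2134.77
  Southwest: avg=2637.39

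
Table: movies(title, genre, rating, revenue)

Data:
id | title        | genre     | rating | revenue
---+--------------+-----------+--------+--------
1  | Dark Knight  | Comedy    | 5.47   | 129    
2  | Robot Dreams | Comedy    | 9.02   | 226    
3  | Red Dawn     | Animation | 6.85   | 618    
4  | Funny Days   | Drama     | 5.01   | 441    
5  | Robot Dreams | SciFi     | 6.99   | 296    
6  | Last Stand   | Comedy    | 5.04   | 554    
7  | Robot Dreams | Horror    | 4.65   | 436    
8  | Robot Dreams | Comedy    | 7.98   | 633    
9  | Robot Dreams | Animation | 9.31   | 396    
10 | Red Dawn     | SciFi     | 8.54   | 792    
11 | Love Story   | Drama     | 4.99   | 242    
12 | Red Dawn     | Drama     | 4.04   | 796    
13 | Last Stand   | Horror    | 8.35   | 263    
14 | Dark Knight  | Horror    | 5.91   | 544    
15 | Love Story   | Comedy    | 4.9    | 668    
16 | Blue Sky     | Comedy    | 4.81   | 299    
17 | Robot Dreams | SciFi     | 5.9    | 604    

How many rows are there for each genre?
SELECT genre, COUNT(*) as count
FROM movies
GROUP BY genre

Result:
  Animation: 2
  Comedy: 6
  Drama: 3
  Horror: 3
  SciFi: 3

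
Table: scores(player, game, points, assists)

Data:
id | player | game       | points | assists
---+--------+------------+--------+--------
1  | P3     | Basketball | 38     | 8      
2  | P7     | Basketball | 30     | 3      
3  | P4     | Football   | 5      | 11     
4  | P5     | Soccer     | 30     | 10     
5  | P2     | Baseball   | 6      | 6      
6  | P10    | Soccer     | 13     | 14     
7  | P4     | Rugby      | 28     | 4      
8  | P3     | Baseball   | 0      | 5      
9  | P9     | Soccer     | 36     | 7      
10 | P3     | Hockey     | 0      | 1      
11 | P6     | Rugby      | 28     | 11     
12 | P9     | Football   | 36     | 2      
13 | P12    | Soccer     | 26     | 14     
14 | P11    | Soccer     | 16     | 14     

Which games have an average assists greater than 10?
SELECT game, AVG(assists)
FROM scores
GROUP BY game
HAVING AVG(assists) > 10

Result:
  Soccer: avg=11.80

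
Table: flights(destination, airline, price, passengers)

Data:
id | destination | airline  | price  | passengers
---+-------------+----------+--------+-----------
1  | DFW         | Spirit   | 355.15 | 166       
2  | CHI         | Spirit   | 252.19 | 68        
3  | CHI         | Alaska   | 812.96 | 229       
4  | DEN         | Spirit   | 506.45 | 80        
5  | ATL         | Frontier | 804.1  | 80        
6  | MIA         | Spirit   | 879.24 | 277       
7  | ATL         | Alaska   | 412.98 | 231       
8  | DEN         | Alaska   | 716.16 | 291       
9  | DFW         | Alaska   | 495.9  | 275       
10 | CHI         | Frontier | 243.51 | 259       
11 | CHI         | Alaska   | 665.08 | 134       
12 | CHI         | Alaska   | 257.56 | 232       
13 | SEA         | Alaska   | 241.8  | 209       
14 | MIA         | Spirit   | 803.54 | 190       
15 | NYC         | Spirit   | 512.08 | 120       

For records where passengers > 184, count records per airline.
SELECT airline, COUNT(*)
FROM flights
WHERE passengers > 184
GROUP BY airline

Note: WHERE filters rows before grouping.

Result:
  Alaska: 6
  Frontier: 1
  Spirit: 2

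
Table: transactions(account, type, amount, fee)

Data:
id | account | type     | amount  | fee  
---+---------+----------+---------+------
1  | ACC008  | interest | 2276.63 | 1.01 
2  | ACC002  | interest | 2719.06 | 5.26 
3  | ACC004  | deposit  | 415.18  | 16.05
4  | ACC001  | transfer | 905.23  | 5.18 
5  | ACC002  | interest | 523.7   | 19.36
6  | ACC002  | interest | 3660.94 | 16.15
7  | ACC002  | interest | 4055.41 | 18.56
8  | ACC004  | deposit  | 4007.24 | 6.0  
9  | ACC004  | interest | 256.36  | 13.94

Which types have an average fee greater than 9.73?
SELECT type, AVG(fee)
FROM transactions
GROUP BY type
HAVING AVG(fee) > 9.73

Result:
  deposit: avg=11.03
  interest: avg=12.38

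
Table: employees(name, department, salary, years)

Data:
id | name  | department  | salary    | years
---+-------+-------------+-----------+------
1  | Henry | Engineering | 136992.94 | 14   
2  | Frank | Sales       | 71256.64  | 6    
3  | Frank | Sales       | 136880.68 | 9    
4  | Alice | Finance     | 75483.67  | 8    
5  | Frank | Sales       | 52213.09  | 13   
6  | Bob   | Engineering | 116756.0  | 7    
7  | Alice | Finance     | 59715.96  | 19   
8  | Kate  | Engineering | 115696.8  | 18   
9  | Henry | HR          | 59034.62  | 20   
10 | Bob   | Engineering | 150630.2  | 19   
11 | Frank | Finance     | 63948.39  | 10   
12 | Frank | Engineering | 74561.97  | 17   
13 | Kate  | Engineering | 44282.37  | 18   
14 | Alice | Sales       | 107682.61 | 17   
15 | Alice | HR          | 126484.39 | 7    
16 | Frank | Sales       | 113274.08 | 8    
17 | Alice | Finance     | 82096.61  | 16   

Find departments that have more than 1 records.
SELECT department, COUNT(*) as cnt
FROM employees
GROUP BY department
HAVING COUNT(*) > 1

Result:
  Engineering: 6
  Finance: 4
  HR: 2
  Sales: 5

Note: HAVING filters groups after aggregation, WHERE filters rows before.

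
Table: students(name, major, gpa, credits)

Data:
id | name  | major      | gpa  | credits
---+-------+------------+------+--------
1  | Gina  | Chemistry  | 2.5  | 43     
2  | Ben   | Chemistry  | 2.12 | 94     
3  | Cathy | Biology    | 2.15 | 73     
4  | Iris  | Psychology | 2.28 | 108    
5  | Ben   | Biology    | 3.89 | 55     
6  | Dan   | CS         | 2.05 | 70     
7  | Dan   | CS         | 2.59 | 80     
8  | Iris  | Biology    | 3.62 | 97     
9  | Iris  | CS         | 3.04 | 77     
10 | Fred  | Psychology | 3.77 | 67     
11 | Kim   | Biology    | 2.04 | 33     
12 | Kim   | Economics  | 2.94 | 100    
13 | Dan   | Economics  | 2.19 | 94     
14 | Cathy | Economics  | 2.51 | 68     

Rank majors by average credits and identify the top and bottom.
SELECT major, AVG(credits)
FROM students
GROUP BY major
ORDER BY AVG(credits)

All groups:
  Biology: 64.50
  Chemistry: 68.50
  CS: 75.67
  Economics: 87.33
  Psychology: 87.50

Highest: Psychology (87.50)
Lowest: Biology (64.50)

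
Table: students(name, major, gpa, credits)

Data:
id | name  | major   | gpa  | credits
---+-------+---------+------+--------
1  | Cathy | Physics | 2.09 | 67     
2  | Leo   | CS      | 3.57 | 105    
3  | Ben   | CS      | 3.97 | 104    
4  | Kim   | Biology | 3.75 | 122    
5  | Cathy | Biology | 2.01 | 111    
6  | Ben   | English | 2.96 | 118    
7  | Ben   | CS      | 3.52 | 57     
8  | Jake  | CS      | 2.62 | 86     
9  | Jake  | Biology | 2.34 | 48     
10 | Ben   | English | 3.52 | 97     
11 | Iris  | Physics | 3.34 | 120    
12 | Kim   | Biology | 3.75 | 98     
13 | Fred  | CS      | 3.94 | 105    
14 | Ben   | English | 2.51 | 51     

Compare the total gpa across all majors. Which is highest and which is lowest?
SELECT major, SUM(gpa)
FROM students
GROUP BY major
ORDER BY SUM(gpa)

All groups:
  Physics: 5.43
  English: 8.99
  Biology: 11.85
  CS: 17.62

Highest: CS (17.62)
Lowest: Physics (5.43)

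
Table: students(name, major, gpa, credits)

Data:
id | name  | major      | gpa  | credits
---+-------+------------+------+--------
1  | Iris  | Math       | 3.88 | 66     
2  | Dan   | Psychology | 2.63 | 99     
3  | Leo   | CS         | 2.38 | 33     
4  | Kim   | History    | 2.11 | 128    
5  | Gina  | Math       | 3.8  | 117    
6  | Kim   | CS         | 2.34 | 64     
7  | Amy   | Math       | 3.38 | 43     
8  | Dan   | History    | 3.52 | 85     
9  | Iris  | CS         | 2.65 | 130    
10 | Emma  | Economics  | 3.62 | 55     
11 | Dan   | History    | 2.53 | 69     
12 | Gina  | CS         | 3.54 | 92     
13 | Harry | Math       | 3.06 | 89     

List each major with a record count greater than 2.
SELECT major, COUNT(*) as cnt
FROM students
GROUP BY major
HAVING COUNT(*) > 2

Result:
  CS: 4
  History: 3
  Math: 4

Note: HAVING filters groups after aggregation, WHERE filters rows before.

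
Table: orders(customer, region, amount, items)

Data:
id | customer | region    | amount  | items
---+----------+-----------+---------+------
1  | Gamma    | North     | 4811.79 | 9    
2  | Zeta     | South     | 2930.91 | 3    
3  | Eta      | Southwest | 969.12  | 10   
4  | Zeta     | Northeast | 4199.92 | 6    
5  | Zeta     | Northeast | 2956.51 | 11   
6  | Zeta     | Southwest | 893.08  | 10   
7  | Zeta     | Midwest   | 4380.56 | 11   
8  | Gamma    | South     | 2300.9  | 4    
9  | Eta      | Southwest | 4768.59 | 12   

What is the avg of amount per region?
SELECT region, AVG(amount) as result
FROM orders
GROUP BY region

Result:
  Midwest: 4380.56
  North: 4811.79
  Northeast: 3578.22
  South: 2615.91
  Southwest: 2210.26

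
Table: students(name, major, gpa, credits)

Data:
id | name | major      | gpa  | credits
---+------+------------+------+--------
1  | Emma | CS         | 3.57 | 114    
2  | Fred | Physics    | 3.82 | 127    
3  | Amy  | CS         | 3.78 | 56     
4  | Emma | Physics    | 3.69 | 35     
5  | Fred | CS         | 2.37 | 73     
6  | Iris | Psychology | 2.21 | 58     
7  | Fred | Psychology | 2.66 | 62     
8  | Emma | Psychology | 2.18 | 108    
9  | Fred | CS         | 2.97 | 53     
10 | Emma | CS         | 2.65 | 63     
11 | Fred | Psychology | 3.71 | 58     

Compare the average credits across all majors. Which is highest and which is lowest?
SELECT major, AVG(credits)
FROM students
GROUP BY major
ORDER BY AVG(credits)

All groups:
  Psychology: 71.50
  CS: 71.80
  Physics: 81.00

Highest: Physics (81.00)
Lowest: Psychology (71.50)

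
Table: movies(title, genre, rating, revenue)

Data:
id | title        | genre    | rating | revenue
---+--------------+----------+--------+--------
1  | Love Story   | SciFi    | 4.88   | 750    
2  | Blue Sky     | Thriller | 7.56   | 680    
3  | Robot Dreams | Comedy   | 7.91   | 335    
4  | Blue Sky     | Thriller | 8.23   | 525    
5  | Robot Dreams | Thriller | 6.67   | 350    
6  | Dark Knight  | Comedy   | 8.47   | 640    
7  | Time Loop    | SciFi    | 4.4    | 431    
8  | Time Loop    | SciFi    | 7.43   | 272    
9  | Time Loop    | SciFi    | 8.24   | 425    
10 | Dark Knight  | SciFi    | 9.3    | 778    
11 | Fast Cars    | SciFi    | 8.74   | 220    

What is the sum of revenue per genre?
SELECT genre, SUM(revenue) as result
FROM movies
GROUP BY genre

Result:
  Comedy: 975
  SciFi: 2876
  Thriller: 1555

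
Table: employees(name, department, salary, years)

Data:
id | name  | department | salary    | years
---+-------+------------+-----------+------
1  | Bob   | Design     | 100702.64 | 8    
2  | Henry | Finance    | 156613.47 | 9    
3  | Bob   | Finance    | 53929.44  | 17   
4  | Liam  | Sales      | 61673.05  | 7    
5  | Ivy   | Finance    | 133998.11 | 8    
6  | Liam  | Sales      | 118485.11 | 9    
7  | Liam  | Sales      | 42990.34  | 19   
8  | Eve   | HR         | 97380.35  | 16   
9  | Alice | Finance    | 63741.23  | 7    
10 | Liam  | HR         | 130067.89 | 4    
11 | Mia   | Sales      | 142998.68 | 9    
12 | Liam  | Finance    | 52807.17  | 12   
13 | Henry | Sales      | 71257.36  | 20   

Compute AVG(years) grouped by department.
SELECT department, AVG(years) as result
FROM employees
GROUP BY department

Result:
  Design: 8.00
  Finance: 10.60
  HR: 10.00
  Sales: 12.80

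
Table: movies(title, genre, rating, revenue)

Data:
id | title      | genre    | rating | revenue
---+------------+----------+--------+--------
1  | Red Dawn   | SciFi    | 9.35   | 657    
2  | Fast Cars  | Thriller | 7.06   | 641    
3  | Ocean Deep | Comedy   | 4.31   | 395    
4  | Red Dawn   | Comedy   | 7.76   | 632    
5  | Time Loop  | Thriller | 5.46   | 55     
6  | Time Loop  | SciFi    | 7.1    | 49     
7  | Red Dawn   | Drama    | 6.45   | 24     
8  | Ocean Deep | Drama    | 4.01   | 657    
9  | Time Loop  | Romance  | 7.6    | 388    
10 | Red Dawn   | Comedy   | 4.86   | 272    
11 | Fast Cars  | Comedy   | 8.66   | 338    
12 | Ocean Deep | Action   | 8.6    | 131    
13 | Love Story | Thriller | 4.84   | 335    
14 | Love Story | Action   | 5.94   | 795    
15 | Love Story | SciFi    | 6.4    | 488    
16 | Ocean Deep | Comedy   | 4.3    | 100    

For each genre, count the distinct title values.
SELECT genre, COUNT(DISTINCT title)
FROM movies
GROUP BY genre

Result:
  Action: 2 distinct
  Comedy: 3 distinct
  Drama: 2 distinct
  Romance: 1 distinct
  SciFi: 3 distinct
  Thriller: 3 distinct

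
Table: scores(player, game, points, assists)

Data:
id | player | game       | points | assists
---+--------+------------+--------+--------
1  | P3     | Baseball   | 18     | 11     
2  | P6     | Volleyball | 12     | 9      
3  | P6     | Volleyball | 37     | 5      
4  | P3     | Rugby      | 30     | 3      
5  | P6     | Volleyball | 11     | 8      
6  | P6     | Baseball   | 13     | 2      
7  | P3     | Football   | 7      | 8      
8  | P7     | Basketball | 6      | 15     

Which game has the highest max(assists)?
SELECT game, MAX(assists) as val
FROM scores
GROUP BY game
ORDER BY val DESC
LIMIT 1

Result: Basketball with max(assists) = 15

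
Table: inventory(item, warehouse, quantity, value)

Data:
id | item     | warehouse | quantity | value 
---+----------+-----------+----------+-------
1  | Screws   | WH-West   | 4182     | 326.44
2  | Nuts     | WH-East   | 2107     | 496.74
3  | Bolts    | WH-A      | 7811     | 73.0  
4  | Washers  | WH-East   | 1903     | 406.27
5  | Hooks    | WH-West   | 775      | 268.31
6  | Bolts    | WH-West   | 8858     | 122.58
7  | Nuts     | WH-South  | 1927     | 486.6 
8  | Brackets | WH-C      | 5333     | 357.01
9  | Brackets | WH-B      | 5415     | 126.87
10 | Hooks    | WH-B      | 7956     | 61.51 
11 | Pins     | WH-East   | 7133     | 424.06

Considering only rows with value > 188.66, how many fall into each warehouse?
SELECT warehouse, COUNT(*)
FROM inventory
WHERE value > 188.66
GROUP BY warehouse

Note: WHERE filters rows before grouping.

Result:
  WH-C: 1
  WH-East: 3
  WH-South: 1
  WH-West: 2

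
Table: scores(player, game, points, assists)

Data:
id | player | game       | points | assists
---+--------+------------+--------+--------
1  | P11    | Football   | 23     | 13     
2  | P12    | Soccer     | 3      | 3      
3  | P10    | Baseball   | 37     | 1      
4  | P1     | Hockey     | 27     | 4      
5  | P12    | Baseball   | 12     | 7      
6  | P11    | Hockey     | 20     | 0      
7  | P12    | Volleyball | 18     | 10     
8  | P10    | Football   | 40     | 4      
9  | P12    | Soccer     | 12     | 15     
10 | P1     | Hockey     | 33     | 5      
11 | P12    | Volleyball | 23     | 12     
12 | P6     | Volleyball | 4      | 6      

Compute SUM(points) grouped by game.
SELECT game, SUM(points) as result
FROM scores
GROUP BY game

Result:
  Baseball: 49
  Football: 63
  Hockey: 80
  Soccer: 15
  Volleyball: 45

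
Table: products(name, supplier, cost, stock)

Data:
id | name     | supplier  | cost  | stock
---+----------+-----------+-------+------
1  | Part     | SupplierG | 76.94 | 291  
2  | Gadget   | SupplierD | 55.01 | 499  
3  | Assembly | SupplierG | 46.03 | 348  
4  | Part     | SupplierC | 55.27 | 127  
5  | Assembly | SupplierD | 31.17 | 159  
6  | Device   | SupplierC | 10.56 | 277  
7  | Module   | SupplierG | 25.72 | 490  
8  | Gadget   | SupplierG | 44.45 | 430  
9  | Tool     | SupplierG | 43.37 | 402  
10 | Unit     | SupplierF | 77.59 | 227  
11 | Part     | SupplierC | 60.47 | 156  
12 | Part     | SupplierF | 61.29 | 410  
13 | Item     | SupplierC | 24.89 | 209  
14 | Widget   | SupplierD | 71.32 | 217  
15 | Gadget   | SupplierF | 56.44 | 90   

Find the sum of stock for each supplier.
SELECT supplier, SUM(stock) as result
FROM products
GROUP BY supplier

Result:
  SupplierC: 769
  SupplierD: 875
  SupplierF: 727
  SupplierG: 1961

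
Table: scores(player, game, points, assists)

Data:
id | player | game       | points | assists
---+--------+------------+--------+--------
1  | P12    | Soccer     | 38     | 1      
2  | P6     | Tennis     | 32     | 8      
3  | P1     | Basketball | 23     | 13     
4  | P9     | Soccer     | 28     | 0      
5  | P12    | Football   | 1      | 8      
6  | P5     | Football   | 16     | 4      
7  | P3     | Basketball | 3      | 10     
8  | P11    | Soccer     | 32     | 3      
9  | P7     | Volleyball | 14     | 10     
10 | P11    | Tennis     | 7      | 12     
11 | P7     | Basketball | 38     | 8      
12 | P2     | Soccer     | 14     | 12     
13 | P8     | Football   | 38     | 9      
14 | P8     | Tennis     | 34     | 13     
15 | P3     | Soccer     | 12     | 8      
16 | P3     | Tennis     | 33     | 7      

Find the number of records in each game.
SELECT game, COUNT(*) as count
FROM scores
GROUP BY game

Result:
  Basketball: 3
  Football: 3
  Soccer: 5
  Tennis: 4
  Volleyball: 1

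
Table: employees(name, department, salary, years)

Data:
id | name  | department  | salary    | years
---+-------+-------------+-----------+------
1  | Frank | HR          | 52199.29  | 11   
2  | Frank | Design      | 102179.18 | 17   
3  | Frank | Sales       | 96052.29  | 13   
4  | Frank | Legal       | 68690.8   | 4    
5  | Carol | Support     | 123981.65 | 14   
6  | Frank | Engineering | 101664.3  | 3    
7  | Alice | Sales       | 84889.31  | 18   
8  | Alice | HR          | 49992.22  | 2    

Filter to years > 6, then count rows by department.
SELECT department, COUNT(*)
FROM employees
WHERE years > 6
GROUP BY department

Note: WHERE filters rows before grouping.

Result:
  Design: 1
  HR: 1
  Sales: 2
  Support: 1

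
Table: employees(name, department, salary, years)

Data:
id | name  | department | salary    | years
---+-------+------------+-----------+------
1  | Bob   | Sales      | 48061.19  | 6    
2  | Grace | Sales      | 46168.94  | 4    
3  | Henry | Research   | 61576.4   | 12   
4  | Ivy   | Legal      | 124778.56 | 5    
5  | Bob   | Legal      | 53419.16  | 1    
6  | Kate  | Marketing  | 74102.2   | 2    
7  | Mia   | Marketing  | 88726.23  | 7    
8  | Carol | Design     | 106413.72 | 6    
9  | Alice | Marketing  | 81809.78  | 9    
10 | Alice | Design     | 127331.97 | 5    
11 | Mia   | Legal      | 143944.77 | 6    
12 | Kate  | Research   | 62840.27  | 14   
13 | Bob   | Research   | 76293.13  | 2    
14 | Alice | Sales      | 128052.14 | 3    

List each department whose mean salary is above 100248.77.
SELECT department, AVG(salary)
FROM employees
GROUP BY department
HAVING AVG(salary) > 100248.77

Result:
  Design: avg=116872.85
  Legal: avg=107380.83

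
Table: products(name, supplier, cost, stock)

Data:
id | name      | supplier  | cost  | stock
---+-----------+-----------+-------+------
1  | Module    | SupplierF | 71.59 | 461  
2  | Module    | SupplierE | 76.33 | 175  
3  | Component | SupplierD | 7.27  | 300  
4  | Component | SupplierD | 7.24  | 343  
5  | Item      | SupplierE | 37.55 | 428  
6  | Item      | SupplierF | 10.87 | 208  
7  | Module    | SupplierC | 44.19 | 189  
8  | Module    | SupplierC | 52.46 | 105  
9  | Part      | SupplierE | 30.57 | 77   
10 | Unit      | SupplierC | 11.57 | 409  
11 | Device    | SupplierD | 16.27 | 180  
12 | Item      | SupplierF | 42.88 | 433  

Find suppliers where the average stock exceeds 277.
SELECT supplier, AVG(stock)
FROM products
GROUP BY supplier
HAVING AVG(stock) > 277

Result:
  SupplierF: avg=367.33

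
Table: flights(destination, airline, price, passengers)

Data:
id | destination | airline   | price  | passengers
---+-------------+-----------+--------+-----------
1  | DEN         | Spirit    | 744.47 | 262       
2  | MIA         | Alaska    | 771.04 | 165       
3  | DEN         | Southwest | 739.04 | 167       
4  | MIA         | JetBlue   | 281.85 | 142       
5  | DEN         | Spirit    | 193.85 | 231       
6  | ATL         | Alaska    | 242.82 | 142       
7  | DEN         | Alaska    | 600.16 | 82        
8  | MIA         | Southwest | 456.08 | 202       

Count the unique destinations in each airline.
SELECT airline, COUNT(DISTINCT destination)
FROM flights
GROUP BY airline

Result:
  Alaska: 3 distinct
  JetBlue: 1 distinct
  Southwest: 2 distinct
  Spirit: 1 distinct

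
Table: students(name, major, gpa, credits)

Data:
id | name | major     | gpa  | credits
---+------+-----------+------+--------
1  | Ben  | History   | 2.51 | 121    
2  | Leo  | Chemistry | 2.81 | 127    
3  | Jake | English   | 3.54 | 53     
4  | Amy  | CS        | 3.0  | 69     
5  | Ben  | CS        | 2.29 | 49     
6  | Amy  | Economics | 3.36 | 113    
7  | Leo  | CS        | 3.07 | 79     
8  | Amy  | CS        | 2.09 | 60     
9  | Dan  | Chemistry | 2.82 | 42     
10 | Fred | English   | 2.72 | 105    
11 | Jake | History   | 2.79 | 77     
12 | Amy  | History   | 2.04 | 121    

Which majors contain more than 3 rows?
SELECT major, COUNT(*) as cnt
FROM students
GROUP BY major
HAVING COUNT(*) > 3

Result:
  CS: 4

Note: HAVING filters groups after aggregation, WHERE filters rows before.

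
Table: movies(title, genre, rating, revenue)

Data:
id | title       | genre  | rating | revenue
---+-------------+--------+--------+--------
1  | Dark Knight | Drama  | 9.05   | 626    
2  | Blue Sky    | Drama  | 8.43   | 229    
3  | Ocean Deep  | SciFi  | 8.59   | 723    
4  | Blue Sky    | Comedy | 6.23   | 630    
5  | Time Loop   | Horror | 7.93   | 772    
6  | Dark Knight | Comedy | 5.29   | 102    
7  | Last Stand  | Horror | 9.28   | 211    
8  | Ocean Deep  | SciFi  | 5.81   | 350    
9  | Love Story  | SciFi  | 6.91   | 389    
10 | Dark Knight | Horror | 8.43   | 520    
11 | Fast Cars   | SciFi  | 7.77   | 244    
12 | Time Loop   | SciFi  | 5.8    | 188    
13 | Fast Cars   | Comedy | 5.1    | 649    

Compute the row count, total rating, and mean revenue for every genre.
SELECT genre,
       COUNT(*) as cnt,
       SUM(rating) as total_rating,
       AVG(revenue) as avg_revenue
FROM movies
GROUP BY genre

Result:
  Comedy: 3 records, 16.62 total rating, 460.33 avg revenue
  Drama: 2 records, 17.48 total rating, 427.50 avg revenue
  Horror: 3 records, 25.64 total rating, 501.00 avg revenue
  SciFi: 5 records, 34.88 total rating, 378.80 avg revenue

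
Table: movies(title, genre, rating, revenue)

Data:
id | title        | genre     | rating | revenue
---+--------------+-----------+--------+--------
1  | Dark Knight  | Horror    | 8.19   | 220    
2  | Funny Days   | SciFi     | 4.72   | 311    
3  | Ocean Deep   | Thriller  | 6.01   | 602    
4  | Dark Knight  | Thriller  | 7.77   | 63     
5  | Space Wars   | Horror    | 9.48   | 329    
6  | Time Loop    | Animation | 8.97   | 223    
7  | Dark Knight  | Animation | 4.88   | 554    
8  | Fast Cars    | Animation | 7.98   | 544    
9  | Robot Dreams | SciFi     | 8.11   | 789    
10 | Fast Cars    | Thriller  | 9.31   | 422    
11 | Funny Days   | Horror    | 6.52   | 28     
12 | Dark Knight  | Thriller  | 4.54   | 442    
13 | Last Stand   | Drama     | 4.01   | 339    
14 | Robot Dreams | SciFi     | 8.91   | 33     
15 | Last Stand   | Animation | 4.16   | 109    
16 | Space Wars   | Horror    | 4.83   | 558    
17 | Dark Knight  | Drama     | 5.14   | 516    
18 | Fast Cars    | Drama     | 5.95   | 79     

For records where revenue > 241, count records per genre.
SELECT genre, COUNT(*)
FROM movies
WHERE revenue > 241
GROUP BY genre

Note: WHERE filters rows before grouping.

Result:
  Animation: 2
  Drama: 2
  Horror: 2
  SciFi: 2
  Thriller: 3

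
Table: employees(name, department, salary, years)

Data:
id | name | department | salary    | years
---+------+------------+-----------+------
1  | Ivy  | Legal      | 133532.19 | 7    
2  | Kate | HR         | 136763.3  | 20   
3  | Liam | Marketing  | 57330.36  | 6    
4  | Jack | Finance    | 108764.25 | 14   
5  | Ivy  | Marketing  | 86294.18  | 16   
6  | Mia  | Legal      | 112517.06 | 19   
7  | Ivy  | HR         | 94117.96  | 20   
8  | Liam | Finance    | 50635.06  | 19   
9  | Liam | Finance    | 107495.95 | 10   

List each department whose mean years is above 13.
SELECT department, AVG(years)
FROM employees
GROUP BY department
HAVING AVG(years) > 13

Result:
  Finance: avg=14.33
  HR: avg=20.00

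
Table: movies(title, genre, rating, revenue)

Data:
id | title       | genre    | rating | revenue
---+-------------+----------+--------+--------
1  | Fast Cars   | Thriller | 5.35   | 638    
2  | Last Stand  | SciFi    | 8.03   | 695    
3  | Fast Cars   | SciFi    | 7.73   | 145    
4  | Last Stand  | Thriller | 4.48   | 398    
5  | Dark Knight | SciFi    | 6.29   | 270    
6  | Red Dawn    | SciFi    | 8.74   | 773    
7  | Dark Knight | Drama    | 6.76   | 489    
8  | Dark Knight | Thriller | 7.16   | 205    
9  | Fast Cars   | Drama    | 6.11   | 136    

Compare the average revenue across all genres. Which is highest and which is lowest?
SELECT genre, AVG(revenue)
FROM movies
GROUP BY genre
ORDER BY AVG(revenue)

All groups:
  Drama: 312.50
  Thriller: 413.67
  SciFi: 470.75

Highest: SciFi (470.75)
Lowest: Drama (312.50)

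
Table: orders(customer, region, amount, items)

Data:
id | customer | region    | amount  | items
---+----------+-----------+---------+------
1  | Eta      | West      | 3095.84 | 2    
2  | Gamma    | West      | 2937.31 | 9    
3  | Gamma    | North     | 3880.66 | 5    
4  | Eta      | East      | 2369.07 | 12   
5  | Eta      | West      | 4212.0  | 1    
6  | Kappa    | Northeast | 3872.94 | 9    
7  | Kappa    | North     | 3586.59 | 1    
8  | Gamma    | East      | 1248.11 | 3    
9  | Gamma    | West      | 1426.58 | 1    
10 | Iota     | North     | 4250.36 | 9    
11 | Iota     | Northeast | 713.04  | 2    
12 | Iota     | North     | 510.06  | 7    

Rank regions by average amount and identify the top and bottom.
SELECT region, AVG(amount)
FROM orders
GROUP BY region
ORDER BY AVG(amount)

All groups:
  East: 1808.59
  Northeast: 2292.99
  West: 2917.93
  North: 3056.92

Highest: North (3056.92)
Lowest: East (1808.59)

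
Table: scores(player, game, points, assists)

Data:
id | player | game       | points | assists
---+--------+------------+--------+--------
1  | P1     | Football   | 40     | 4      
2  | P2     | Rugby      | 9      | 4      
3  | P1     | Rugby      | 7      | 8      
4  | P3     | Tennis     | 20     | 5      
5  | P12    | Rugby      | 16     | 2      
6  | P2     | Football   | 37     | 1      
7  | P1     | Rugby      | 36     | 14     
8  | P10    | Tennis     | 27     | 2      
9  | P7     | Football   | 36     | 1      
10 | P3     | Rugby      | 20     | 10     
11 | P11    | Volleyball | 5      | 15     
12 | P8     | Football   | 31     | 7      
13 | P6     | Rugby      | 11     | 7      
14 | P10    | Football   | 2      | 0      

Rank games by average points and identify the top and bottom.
SELECT game, AVG(points)
FROM scores
GROUP BY game
ORDER BY AVG(points)

All groups:
  Volleyball: 5.00
  Rugby: 16.50
  Tennis: 23.50
  Football: 29.20

Highest: Football (29.20)
Lowest: Volleyball (5.00)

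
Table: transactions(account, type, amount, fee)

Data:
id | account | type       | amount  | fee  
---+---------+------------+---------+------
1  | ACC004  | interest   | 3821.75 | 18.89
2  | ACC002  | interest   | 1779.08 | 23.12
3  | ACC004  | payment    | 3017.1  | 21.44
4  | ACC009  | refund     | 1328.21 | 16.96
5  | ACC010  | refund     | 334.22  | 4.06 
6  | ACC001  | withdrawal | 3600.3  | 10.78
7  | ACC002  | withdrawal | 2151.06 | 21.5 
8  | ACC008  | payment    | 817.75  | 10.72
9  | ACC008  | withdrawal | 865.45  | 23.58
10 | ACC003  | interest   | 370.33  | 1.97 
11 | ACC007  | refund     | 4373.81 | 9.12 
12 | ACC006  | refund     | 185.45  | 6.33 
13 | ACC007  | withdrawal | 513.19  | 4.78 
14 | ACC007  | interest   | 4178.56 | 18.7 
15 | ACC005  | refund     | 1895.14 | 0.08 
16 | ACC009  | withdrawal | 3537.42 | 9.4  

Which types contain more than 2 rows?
SELECT type, COUNT(*) as cnt
FROM transactions
GROUP BY type
HAVING COUNT(*) > 2

Result:
  interest: 4
  refund: 5
  withdrawal: 5

Note: HAVING filters groups after aggregation, WHERE filters rows before.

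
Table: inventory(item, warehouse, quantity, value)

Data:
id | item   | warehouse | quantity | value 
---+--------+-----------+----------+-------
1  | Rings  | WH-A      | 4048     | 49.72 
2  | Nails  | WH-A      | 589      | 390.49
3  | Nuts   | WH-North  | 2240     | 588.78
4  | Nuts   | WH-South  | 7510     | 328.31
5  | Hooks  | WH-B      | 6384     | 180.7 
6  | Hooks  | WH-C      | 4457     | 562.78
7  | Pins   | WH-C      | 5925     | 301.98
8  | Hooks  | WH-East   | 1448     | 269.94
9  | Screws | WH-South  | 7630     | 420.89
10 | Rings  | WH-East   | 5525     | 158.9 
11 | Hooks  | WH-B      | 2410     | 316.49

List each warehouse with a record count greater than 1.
SELECT warehouse, COUNT(*) as cnt
FROM inventory
GROUP BY warehouse
HAVING COUNT(*) > 1

Result:
  WH-A: 2
  WH-B: 2
  WH-C: 2
  WH-East: 2
  WH-South: 2

Note: HAVING filters groups after aggregation, WHERE filters rows before.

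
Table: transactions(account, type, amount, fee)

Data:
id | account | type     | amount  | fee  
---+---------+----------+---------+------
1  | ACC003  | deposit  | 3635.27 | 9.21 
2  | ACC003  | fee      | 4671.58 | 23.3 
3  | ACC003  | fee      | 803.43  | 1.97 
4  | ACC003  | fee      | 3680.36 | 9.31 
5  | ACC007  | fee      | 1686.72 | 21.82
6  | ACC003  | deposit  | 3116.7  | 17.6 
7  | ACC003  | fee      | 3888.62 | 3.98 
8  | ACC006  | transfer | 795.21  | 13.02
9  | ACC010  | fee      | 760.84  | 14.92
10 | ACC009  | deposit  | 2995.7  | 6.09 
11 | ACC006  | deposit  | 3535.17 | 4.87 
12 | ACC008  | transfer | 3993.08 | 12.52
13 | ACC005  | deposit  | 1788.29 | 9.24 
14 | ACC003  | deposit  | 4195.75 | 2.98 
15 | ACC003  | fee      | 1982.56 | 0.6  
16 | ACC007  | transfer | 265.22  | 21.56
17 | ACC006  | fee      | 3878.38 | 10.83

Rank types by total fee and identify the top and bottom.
SELECT type, SUM(fee)
FROM transactions
GROUP BY type
ORDER BY SUM(fee)

All groups:
  transfer: 47.10
  deposit: 49.99
  fee: 86.73

Highest: fee (86.73)
Lowest: transfer (47.10)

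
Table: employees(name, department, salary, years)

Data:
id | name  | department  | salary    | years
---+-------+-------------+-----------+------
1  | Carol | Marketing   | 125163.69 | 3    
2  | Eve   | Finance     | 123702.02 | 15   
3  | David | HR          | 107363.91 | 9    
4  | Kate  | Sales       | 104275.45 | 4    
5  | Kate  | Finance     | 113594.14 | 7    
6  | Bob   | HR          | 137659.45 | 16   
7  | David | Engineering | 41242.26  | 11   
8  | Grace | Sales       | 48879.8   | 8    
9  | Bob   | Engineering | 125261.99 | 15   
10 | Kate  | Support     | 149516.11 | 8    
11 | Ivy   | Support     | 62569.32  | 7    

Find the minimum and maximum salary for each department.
SELECT department, MIN(salary), MAX(salary)
FROM employees
GROUP BY department

Result:
  Engineering: min=41242.26, max=125261.99
  Finance: min=113594.14, max=123702.02
  HR: min=107363.91, max=137659.45
  Marketing: min=125163.69, max=125163.69
  Sales: min=48879.80, max=104275.45
  Support: min=62569.32, max=149516.11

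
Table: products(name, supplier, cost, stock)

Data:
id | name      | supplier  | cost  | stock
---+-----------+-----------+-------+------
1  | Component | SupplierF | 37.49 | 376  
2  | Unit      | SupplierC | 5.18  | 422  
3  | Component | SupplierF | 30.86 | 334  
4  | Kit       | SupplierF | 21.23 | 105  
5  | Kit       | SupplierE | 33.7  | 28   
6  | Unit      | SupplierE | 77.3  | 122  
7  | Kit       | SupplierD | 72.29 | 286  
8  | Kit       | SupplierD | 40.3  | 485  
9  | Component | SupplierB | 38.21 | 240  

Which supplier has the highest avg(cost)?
SELECT supplier, AVG(cost) as val
FROM products
GROUP BY supplier
ORDER BY val DESC
LIMIT 1

Result: SupplierD with avg(cost) = 56.30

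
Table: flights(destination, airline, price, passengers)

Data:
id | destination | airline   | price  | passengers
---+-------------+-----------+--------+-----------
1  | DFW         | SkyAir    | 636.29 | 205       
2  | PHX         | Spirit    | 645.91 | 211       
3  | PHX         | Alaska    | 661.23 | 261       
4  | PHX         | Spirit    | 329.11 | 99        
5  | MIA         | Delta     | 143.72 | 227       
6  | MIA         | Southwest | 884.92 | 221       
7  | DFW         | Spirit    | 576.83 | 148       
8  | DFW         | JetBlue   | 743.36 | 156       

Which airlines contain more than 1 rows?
SELECT airline, COUNT(*) as cnt
FROM flights
GROUP BY airline
HAVING COUNT(*) > 1

Result:
  Spirit: 3

Note: HAVING filters groups after aggregation, WHERE filters rows before.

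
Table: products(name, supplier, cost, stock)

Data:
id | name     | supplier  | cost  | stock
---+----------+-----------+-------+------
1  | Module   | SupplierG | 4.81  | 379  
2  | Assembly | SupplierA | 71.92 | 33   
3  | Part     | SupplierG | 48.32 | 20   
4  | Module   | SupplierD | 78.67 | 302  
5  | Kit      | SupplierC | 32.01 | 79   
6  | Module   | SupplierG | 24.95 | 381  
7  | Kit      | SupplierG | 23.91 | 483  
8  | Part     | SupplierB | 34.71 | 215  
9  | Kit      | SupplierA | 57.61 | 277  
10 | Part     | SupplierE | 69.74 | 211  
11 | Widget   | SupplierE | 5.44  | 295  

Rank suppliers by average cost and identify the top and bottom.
SELECT supplier, AVG(cost)
FROM products
GROUP BY supplier
ORDER BY AVG(cost)

All groups:
  SupplierG: 25.50
  SupplierC: 32.01
  SupplierB: 34.71
  SupplierE: 37.59
  SupplierA: 64.77
  SupplierD: 78.67

Highest: SupplierD (78.67)
Lowest: SupplierG (25.50)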